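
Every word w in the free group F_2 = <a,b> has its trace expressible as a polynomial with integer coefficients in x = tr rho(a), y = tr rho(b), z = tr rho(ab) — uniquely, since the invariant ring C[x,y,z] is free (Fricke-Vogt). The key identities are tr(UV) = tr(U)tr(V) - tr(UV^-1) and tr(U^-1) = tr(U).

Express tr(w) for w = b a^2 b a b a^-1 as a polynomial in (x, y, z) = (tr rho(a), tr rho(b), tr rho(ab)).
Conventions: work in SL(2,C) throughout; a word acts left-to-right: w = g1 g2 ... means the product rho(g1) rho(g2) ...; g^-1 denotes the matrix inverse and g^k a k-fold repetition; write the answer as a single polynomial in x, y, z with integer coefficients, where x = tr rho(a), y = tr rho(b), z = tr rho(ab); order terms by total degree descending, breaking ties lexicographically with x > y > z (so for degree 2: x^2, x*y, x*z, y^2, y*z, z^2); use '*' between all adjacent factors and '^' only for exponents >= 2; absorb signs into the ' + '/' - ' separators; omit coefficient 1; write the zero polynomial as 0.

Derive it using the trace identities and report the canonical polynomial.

tr(a b a b) = tr(b a) * tr(b a) - tr(1)  (split on b) = z^2 - 2
tr(a b a) = tr(a) * tr(b a) - tr(b)  (reduce the a square) = x*z - y
tr(b a b^2 a) = tr(b) * tr(a b a b) - tr(a b a)  (reduce the b square) = y*z^2 - x*z - y
tr(a b^2) = tr(b) * tr(a b) - tr(a)  (reduce the b square) = y*z - x
tr(b a b^2) = tr(b) * tr(a b^2) - tr(a b)  (reduce the b square) = y^2*z - x*y - z
tr(b a^2 b a b) = tr(a) * tr(b a b^2 a) - tr(b a b^2)  (reduce the a square) = x*y*z^2 - x^2*z - y^2*z + z
tr(b a b a b a) = tr(b a) * tr(b a b a) - tr(b^-1 a^-1)  (split on b) = z^3 - 3*z
tr(b a^2 b a b a) = tr(a) * tr(b a b a b a) - tr(b a b a b)  (reduce the a square) = x*z^3 - y*z^2 - 2*x*z + y
tr(b a^2 b a b a^-1) = tr(b a^2 b a b) * tr(a) - tr(b a^2 b a b a)  (eliminate a^-1) = x^2*y*z^2 - x^3*z - x*y^2*z - x*z^3 + y*z^2 + 3*x*z - y

x^2*y*z^2 - x^3*z - x*y^2*z - x*z^3 + y*z^2 + 3*x*z - y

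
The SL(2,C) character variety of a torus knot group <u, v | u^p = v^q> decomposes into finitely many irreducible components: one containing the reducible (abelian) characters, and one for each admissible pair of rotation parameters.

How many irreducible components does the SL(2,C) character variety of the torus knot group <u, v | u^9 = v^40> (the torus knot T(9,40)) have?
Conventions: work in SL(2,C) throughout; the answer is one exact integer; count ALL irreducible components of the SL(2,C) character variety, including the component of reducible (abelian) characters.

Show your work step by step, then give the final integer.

157

Gamma = < u, v | u^9 = v^40 > (torus knot T(9,40)); the central element u^9 = v^40 acts as +I or -I in any irreducible SL(2,C) representation.
On an irreducible component, tr(u) is locked at 2*cos(pi*alpha/9) for some alpha in 1..8, and tr(v) at 2*cos(pi*beta/40) for some beta in 1..39.
u^9 = (-1)^alpha I and v^40 = (-1)^beta I must agree, so alpha and beta have equal parity.
Counting: 4 odd alphas x 20 odd betas + 4 even alphas x 19 even betas = 80 + 76 = 156.
components with irreducible characters: 156; plus the single component of reducible (abelian) characters: total 157.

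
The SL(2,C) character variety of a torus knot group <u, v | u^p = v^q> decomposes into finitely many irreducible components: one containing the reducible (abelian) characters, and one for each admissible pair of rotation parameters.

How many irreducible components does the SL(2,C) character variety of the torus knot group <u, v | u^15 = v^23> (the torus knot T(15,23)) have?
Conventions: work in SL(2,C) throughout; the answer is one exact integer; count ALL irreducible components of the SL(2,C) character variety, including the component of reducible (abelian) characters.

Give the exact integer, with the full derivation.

For T(15,23): irreducibility forces the central element u^15 = v^23 to one of +I, -I.
On an irreducible component, tr(u) is locked at 2*cos(pi*alpha/15) for some alpha in 1..14, and tr(v) at 2*cos(pi*beta/23) for some beta in 1..22.
Consistency of u^15 = (-1)^alpha I with v^23 = (-1)^beta I forces alpha = beta (mod 2).
count pairs: odd alpha (7 choices) x odd beta (11), plus even alpha (7) x even beta (11): 7*11 + 7*11 = 154.
components with irreducible characters: 154; plus the single component of reducible (abelian) characters: total 155.

155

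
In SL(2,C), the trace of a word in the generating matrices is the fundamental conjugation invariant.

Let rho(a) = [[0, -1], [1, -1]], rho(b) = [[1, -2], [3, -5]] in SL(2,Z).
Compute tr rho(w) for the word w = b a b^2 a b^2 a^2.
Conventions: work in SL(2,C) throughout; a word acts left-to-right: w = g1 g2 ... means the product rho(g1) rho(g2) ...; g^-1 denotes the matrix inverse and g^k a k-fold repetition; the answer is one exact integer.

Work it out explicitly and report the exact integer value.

rho(b) = [[1, -2], [3, -5]]
... * rho(a) = [[0, -1], [1, -1]]  ->  [[-2, 1], [-5, 2]]
... * rho(b) = [[1, -2], [3, -5]]  ->  [[1, -1], [1, 0]]
... * rho(b) = [[1, -2], [3, -5]]  ->  [[-2, 3], [1, -2]]
... * rho(a) = [[0, -1], [1, -1]]  ->  [[3, -1], [-2, 1]]
... * rho(b) = [[1, -2], [3, -5]]  ->  [[0, -1], [1, -1]]
... * rho(b) = [[1, -2], [3, -5]]  ->  [[-3, 5], [-2, 3]]
... * rho(a) = [[0, -1], [1, -1]]  ->  [[5, -2], [3, -1]]
... * rho(a) = [[0, -1], [1, -1]]  ->  [[-2, -3], [-1, -2]]
tr = -2 + -2 = -4

-4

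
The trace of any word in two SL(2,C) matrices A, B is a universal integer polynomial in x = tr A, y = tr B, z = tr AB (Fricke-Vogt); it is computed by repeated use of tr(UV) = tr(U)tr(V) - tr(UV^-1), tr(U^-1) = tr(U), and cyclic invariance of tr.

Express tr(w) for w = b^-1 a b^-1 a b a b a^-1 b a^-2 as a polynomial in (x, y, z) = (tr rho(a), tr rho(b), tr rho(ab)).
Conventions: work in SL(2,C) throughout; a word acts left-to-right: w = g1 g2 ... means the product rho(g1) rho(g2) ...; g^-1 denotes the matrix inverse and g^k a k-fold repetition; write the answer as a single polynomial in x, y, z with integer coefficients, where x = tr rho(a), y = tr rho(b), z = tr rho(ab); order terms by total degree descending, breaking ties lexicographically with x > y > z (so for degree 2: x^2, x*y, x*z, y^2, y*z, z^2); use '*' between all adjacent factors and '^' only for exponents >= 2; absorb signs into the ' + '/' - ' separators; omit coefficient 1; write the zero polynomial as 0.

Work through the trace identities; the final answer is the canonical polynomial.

next, trace(a b a b) = trace(a b) trace(a b) - trace(1)   [split at a repeated a] = z^2 - 2
trace(a b a) = trace(a) trace(b a) - trace(b)   [square of a] = x*z - y
trace(a b a b^2) = trace(b) trace(a b a b) - trace(a b a)   [square of b] = y*z^2 - x*z - y
trace(b a b) = trace(b) trace(a b) - trace(a)   [square of b] = y*z - x
and trace(a^2 b a b) = trace(a) trace(b a b a) - trace(b a b)   [square of a] = x*z^2 - y*z - x
trace(a^2 b a) = trace(a) trace(a b a) - trace(a b)   [square of a] = x^2*z - x*y - z
trace(a^2 b a b^2) = trace(b) trace(a^2 b a b) - trace(a^2 b a)   [square of b] = x*y*z^2 - x^2*z - y^2*z + z
and trace(b a^2 b a b^2) = trace(b) trace(a^2 b a b^2) - trace(a^2 b a b)   [square of b] = x*y^2*z^2 - x^2*y*z - y^3*z - x*z^2 + 2*y*z + x
and trace(a b a b a b) = trace(b a b a) trace(b a) - trace(a b)   [split at a repeated b] = z^3 - 3*z
next, trace(b a b^2 a b a) = trace(b) trace(a b a b a b) - trace(a b a b a)   [square of b] = y*z^3 - x*z^2 - 2*y*z + x
trace(b^2) = trace(b) trace(b) - trace(1)   [square of b] = y^2 - 2
next, trace(a b^2 a) = trace(a) trace(b^2 a) - trace(b^2)   [square of a] = x*y*z - x^2 - y^2 + 2
next, trace(b a b^2 a b) = trace(b) trace(a b^2 a b) - trace(a b^2 a)   [square of b] = y^2*z^2 - 2*x*y*z + x^2 - 2
and trace(b a^2 b a b^2 a) = trace(a) trace(b a b^2 a b a) - trace(b a b^2 a b)   [square of a] = x*y*z^3 - x^2*z^2 - y^2*z^2 + 2
trace(a^2 b a b^2 a^-1 b) = trace(b a^2 b a b^2) trace(a) - trace(b a^2 b a b^2 a)   [inverse elimination on a] = x^2*y^2*z^2 - x^3*y*z - x*y^3*z - x*y*z^3 + y^2*z^2 + 2*x*y*z + x^2 - 2
and trace(a b a b^2 a^-1 b^-1 a) = trace(a^2 b a b^2 a^-1) trace(b) - trace(a^2 b a b^2 a^-1 b)   [inverse elimination on b] = -x^2*y^2*z^2 + x^3*y*z + x*y^3*z + x*y*z^3 - 3*x*y*z - x^2 - y^2 + 2
next, trace(a^2 b a b a b) = trace(a) trace(b a b a b a) - trace(b a b a b)   [square of a] = x*z^3 - y*z^2 - 2*x*z + y
next, trace(a^2 b a b a) = trace(a) trace(a b a b a) - trace(a b a b)   [square of a] = x^2*z^2 - x*y*z - x^2 - z^2 + 2
trace(a b a b a b^2 a) = trace(b) trace(a^2 b a b a b) - trace(a^2 b a b a)   [square of b] = x*y*z^3 - x^2*z^2 - y^2*z^2 - x*y*z + x^2 + y^2 + z^2 - 2
trace(a b a b a b a b) = trace(a b) trace(a b a b a b) - trace(a^-1 b^-1 a^-1 b^-1)   [split at a repeated a] = z^4 - 4*z^2 + 2
trace(a b a b a b^2 a b) = trace(b) trace(a b a b a b a b) - trace(a b a b a b a)   [square of b] = y*z^4 - x*z^3 - 3*y*z^2 + 2*x*z + y
next, trace(b^-1 a b a b a b^2 a) = trace(a b a b a b^2 a) trace(b) - trace(a b a b a b^2 a b)   [inverse elimination on b] = x*y^2*z^3 - x^2*y*z^2 - y^3*z^2 - y*z^4 - x*y^2*z + x*z^3 + x^2*y + y^3 + 4*y*z^2 - 2*x*z - 3*y
trace(a b a b^2 a^-1 b^-1 a b) = trace(b^-1 a b a b a b^2) trace(a) - trace(b^-1 a b a b a b^2 a)   [inverse elimination on a] = -x*y^2*z^3 + x^2*y*z^2 + y^3*z^2 + y*z^4 + x*y^2*z - x^2*y - y^3 - 4*y*z^2 - x*z + 3*y
next, trace(b a^-1 b^-1 a b^-1 a b a b) = trace(a b a b^2 a^-1 b^-1 a) trace(b) - trace(a b a b^2 a^-1 b^-1 a b)   [inverse elimination on b] = -x^2*y^3*z^2 + x^3*y^2*z + x*y^4*z + 2*x*y^2*z^3 - x^2*y*z^2 - y^3*z^2 - y*z^4 - 4*x*y^2*z + 4*y*z^2 + x*z - y
trace(a^2 b a b a b a) = trace(a) trace(b a b a b a^2) - trace(b a b a b a)   [square of a] = x^2*z^3 - x*y*z^2 - 2*x^2*z - z^3 + x*y + 3*z
trace(a^2 b a b a b a b) = trace(a) trace(b a b a b a b a) - trace(b a b a b a b)   [square of a] = x*z^4 - y*z^3 - 3*x*z^2 + 2*y*z + x
next, trace(b^-1 a^2 b a b a b a) = trace(a^2 b a b a b a) trace(b) - trace(a^2 b a b a b a b)   [inverse elimination on b] = x^2*y*z^3 - x*y^2*z^2 - x*z^4 - 2*x^2*y*z + x*y^2 + 3*x*z^2 + y*z - x
trace(a b a b a b a^-1 b^-1 a) = trace(b^-1 a^2 b a b a b) trace(a) - trace(b^-1 a^2 b a b a b a)   [inverse elimination on a] = -x^2*y*z^3 + x^3*z^2 + x*y^2*z^2 + x*z^4 + x^2*y*z - x^3 - x*y^2 - 4*x*z^2 - y*z + 3*x
trace(b a b a b a b a b a) = trace(a b) trace(a b a b a b a b) - trace(a^-1 b^-1 a^-1 b^-1 a^-1 b^-1)   [split at a repeated a] = z^5 - 5*z^3 + 5*z
trace(a b a b a b a b a^-1 b) = trace(b a b a b a b a b) trace(a) - trace(b a b a b a b a b a)   [inverse elimination on a] = x*y*z^4 - x^2*z^3 - z^5 - 3*x*y*z^2 + 2*x^2*z + 5*z^3 + x*y - 5*z
trace(a b a b a b a^-1 b^-1 a b) = trace(a b a b a b a b a^-1) trace(b) - trace(a b a b a b a b a^-1 b)   [inverse elimination on b] = -x*y*z^4 + x^2*z^3 + y^2*z^3 + z^5 + 2*x*y*z^2 - 2*x^2*z - 2*y^2*z - 5*z^3 + 5*z
trace(b a^-1 b^-1 a b^-1 a b a b a) = trace(a b a b a b a^-1 b^-1 a) trace(b) - trace(a b a b a b a^-1 b^-1 a b)   [inverse elimination on b] = -x^2*y^2*z^3 + x^3*y*z^2 + x*y^3*z^2 + 2*x*y*z^4 + x^2*y^2*z - x^2*z^3 - y^2*z^3 - z^5 - x^3*y - x*y^3 - 6*x*y*z^2 + 2*x^2*z + y^2*z + 5*z^3 + 3*x*y - 5*z
trace(a^-1 b^-1 a b^-1 a b a b a^-1 b) = trace(b a^-1 b^-1 a b^-1 a b a b) trace(a) - trace(b a^-1 b^-1 a b^-1 a b a b a)   [inverse elimination on a] = -x^3*y^3*z^2 + x^4*y^2*z + x^2*y^4*z + 3*x^2*y^2*z^3 - 2*x^3*y*z^2 - 2*x*y^3*z^2 - 3*x*y*z^4 - 5*x^2*y^2*z + x^2*z^3 + y^2*z^3 + z^5 + x^3*y + x*y^3 + 10*x*y*z^2 - x^2*z - y^2*z - 5*z^3 - 4*x*y + 5*z
trace(b^-1 a b^-1 a b a b a^-1 b a^-2) = trace(a^-1 b^-1 a b^-1 a b a b a^-1 b) trace(a) - trace(a^-1 b^-1 a b^-1 a b a b a^-1 b a)   [inverse elimination on a] = -x^4*y^3*z^2 + x^5*y^2*z + x^3*y^4*z + 3*x^3*y^2*z^3 - 2*x^4*y*z^2 - 2*x^2*y^3*z^2 - 3*x^2*y*z^4 - 5*x^3*y^2*z + x^3*z^3 + x*y^2*z^3 + x*z^5 + x^4*y + x^2*y^3 + 10*x^2*y*z^2 - x^3*z - x*y^2*z - 5*x*z^3 - 4*x^2*y + 4*x*z + y

-x^4*y^3*z^2 + x^5*y^2*z + x^3*y^4*z + 3*x^3*y^2*z^3 - 2*x^4*y*z^2 - 2*x^2*y^3*z^2 - 3*x^2*y*z^4 - 5*x^3*y^2*z + x^3*z^3 + x*y^2*z^3 + x*z^5 + x^4*y + x^2*y^3 + 10*x^2*y*z^2 - x^3*z - x*y^2*z - 5*x*z^3 - 4*x^2*y + 4*x*z + y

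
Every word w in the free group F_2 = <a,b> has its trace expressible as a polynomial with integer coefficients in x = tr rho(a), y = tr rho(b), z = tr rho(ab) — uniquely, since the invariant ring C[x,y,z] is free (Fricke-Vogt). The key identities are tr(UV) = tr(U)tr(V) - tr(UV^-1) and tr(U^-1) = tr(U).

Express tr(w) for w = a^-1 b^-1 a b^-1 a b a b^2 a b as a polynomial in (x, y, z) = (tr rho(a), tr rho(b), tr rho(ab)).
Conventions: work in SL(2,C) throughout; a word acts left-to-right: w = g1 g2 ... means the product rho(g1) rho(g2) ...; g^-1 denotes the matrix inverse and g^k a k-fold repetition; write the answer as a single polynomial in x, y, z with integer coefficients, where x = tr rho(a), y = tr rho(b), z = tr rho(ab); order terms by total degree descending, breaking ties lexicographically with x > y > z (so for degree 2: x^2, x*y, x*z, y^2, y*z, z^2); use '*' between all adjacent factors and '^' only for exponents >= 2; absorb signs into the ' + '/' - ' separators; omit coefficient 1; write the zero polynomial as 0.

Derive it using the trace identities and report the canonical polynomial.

-x^2*y^3*z^3 + 2*x^3*y^2*z^2 + x*y^4*z^2 + 2*x*y^2*z^4 - x^4*y*z - x^2*y^3*z - 3*x^2*y*z^3 - y^3*z^3 - y*z^5 + x^3*z^2 - 3*x*y^2*z^2 + x*z^4 + 5*x^2*y*z + 4*y*z^3 - x^3 - x*y^2 - 4*x*z^2 - y*z + 3*x

use: tr(b a b a) = tr(b a) * tr(b a) - tr(1)   [split at repeated b] = z^2 - 2
tr(b a b) = tr(b) * tr(a b) - tr(a) = y*z - x
use: tr(b a b a^2) = tr(a) * tr(b a b a) - tr(b a b) = x*z^2 - y*z - x
apply: tr(a^3 b a b) = tr(a) * tr(b a b a^2) - tr(b a b a) = x^2*z^2 - x*y*z - x^2 - z^2 + 2
apply: tr(b a^2) = tr(a) * tr(b a) - tr(b) = x*z - y
apply: tr(b a^3) = tr(a) * tr(b a^2) - tr(b a) = x^2*z - x*y - z
tr(a^3 b a) = tr(a) * tr(b a^3) - tr(b a^2) = x^3*z - x^2*y - 2*x*z + y
use: tr(a b a b^2 a^2) = tr(b) * tr(a^3 b a b) - tr(a^3 b a) = x^2*y*z^2 - x^3*z - x*y^2*z - y*z^2 + 2*x*z + y
use: tr(b a b a b a) = tr(a b a b) * tr(a b) - tr(b a)   [split at repeated a] = z^3 - 3*z
apply: tr(b a b a b) = tr(b) * tr(a b a b) - tr(a b a) = y*z^2 - x*z - y
tr(a^2 b a b a b) = tr(a) * tr(b a b a b a) - tr(b a b a b) = x*z^3 - y*z^2 - 2*x*z + y
tr(a b a b^2 a^2 b) = tr(b) * tr(a^2 b a b a b) - tr(a^2 b a b a) = x*y*z^3 - x^2*z^2 - y^2*z^2 - x*y*z + x^2 + y^2 + z^2 - 2
tr(a b^-1 a b a b^2 a) = tr(a b a b^2 a^2) * tr(b) - tr(a b a b^2 a^2 b) = x^2*y^2*z^2 - x^3*y*z - x*y^3*z - x*y*z^3 + x^2*z^2 + 3*x*y*z - x^2 - z^2 + 2
tr(b^2) = tr(b) * tr(b) - tr(1) = y^2 - 2
tr(b a^2 b) = tr(a) * tr(b^2 a) - tr(b^2) = x*y*z - x^2 - y^2 + 2
apply: tr(a b a^2 b a) = tr(a) * tr(b a^2 b a) - tr(b a^2 b) = x^2*z^2 - 2*x*y*z + y^2 - 2
apply: tr(a b a b^2 a b a) = tr(b) * tr(a b a^2 b a b) - tr(a b a^2 b a) = x*y*z^3 - x^2*z^2 - y^2*z^2 + 2
use: tr(a b a b^2 a b) = tr(b) * tr(a b a b a b) - tr(a b a b a) = y*z^3 - x*z^2 - 2*y*z + x
use: tr(a b a b^2 a b a^2) = tr(a) * tr(a b a b^2 a b a) - tr(a b a b^2 a b) = x^2*y*z^3 - x^3*z^2 - x*y^2*z^2 - y*z^3 + x*z^2 + 2*y*z + x
tr(b a b a b a b a) = tr(a b a b a b) * tr(a b) - tr(b a b a)   [split at repeated a] = z^4 - 4*z^2 + 2
tr(a b a^2 b a b a b) = tr(a) * tr(b a b a b a b a) - tr(b a b a b a b) = x*z^4 - y*z^3 - 3*x*z^2 + 2*y*z + x
tr(b^2 a b) = tr(b) * tr(b a b) - tr(b a) = y^2*z - x*y - z
use: tr(b a b a^2 b) = tr(a) * tr(b^2 a b a) - tr(b^2 a b) = x*y*z^2 - x^2*z - y^2*z + z
tr(a b a^2 b a b a) = tr(a) * tr(b a b a^2 b a) - tr(b a b a^2 b) = x^2*z^3 - 2*x*y*z^2 - x^2*z + y^2*z + x*y - z
tr(a b a b^2 a b a^2 b) = tr(b) * tr(a b a^2 b a b a b) - tr(a b a^2 b a b a) = x*y*z^4 - x^2*z^3 - y^2*z^3 - x*y*z^2 + x^2*z + y^2*z + z
tr(a b^-1 a b a b^2 a b a) = tr(a b a b^2 a b a^2) * tr(b) - tr(a b a b^2 a b a^2 b) = x^2*y^2*z^3 - x^3*y*z^2 - x*y^3*z^2 - x*y*z^4 + x^2*z^3 + 2*x*y*z^2 - x^2*z + y^2*z + x*y - z
tr(b a b^2 a b a b a) = tr(b) * tr(a b a b a b a b) - tr(a b a b a b a) = y*z^4 - x*z^3 - 3*y*z^2 + 2*x*z + y
use: tr(a b a b^2 a) = tr(b) * tr(a^2 b a b) - tr(a^2 b a) = x*y*z^2 - x^2*z - y^2*z + z
tr(b a b^2 a b a b) = tr(b) * tr(a b a b^2 a b) - tr(a b a b^2 a) = y^2*z^3 - 2*x*y*z^2 + x^2*z - y^2*z + x*y - z
tr(a b a b^2 a b a b a) = tr(a) * tr(b a b^2 a b a b a) - tr(b a b^2 a b a b) = x*y*z^4 - x^2*z^3 - y^2*z^3 - x*y*z^2 + x^2*z + y^2*z + z
apply: tr(a b a b a b a b a b) = tr(b a b a) * tr(b a b a b a) - tr(b^-1 a^-1)   [split at repeated b] = z^5 - 5*z^3 + 5*z
tr(a b a b^2 a b a b a b) = tr(b) * tr(a b a b a b a b a b) - tr(a b a b a b a b a) = y*z^5 - x*z^4 - 4*y*z^3 + 3*x*z^2 + 3*y*z - x
tr(a b^-1 a b a b^2 a b a b) = tr(a b a b^2 a b a b a) * tr(b) - tr(a b a b^2 a b a b a b) = x*y^2*z^4 - x^2*y*z^3 - y^3*z^3 - y*z^5 - x*y^2*z^2 + x*z^4 + x^2*y*z + y^3*z + 4*y*z^3 - 3*x*z^2 - 2*y*z + x
tr(b^-1 a b^-1 a b a b^2 a b a) = tr(a b^-1 a b a b^2 a b a) * tr(b) - tr(a b^-1 a b a b^2 a b a b) = x^2*y^3*z^3 - x^3*y^2*z^2 - x*y^4*z^2 - 2*x*y^2*z^4 + 2*x^2*y*z^3 + y^3*z^3 + y*z^5 + 3*x*y^2*z^2 - x*z^4 - 2*x^2*y*z - 4*y*z^3 + x*y^2 + 3*x*z^2 + y*z - x
tr(a^-1 b^-1 a b^-1 a b a b^2 a b) = tr(b^-1 a b^-1 a b a b^2 a b) * tr(a) - tr(b^-1 a b^-1 a b a b^2 a b a) = -x^2*y^3*z^3 + 2*x^3*y^2*z^2 + x*y^4*z^2 + 2*x*y^2*z^4 - x^4*y*z - x^2*y^3*z - 3*x^2*y*z^3 - y^3*z^3 - y*z^5 + x^3*z^2 - 3*x*y^2*z^2 + x*z^4 + 5*x^2*y*z + 4*y*z^3 - x^3 - x*y^2 - 4*x*z^2 - y*z + 3*x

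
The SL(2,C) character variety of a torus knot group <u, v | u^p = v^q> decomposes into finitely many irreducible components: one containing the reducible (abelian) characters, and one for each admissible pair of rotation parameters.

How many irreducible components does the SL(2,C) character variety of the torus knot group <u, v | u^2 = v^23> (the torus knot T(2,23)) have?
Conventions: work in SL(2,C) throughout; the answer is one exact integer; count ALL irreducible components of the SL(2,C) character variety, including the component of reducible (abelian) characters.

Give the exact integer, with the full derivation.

Gamma = < u, v | u^2 = v^23 > (torus knot T(2,23)); the central element u^2 = v^23 acts as +I or -I in any irreducible SL(2,C) representation.
This locks tr(u) to 2*cos(pi*alpha/2), alpha in 1..1, and tr(v) to 2*cos(pi*beta/23), beta in 1..22, on each component of irreducible characters.
The two central values (-1)^alpha I and (-1)^beta I must be the same matrix, so alpha and beta share a parity.
Counting: 1 odd alphas x 11 odd betas + 0 even alphas x 11 even betas = 11 + 0 = 11.
components with irreducible characters: 11; plus the single component of reducible (abelian) characters: total 12.

12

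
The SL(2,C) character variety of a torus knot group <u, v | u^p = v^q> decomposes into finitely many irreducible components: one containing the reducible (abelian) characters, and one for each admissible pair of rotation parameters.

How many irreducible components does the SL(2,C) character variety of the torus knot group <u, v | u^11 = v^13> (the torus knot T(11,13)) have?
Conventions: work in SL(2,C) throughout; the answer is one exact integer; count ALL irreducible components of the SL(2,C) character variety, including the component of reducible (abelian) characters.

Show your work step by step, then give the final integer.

For T(11,13): irreducibility forces the central element u^11 = v^13 to one of +I, -I.
This locks tr(u) to 2*cos(pi*alpha/11), alpha in 1..10, and tr(v) to 2*cos(pi*beta/13), beta in 1..12, on each component of irreducible characters.
Consistency of u^11 = (-1)^alpha I with v^13 = (-1)^beta I forces alpha = beta (mod 2).
Enumerate parity-matched pairs: 5*6 odd-odd plus 5*6 even-even gives 60.
components with irreducible characters: 60; plus the single component of reducible (abelian) characters: total 61.

61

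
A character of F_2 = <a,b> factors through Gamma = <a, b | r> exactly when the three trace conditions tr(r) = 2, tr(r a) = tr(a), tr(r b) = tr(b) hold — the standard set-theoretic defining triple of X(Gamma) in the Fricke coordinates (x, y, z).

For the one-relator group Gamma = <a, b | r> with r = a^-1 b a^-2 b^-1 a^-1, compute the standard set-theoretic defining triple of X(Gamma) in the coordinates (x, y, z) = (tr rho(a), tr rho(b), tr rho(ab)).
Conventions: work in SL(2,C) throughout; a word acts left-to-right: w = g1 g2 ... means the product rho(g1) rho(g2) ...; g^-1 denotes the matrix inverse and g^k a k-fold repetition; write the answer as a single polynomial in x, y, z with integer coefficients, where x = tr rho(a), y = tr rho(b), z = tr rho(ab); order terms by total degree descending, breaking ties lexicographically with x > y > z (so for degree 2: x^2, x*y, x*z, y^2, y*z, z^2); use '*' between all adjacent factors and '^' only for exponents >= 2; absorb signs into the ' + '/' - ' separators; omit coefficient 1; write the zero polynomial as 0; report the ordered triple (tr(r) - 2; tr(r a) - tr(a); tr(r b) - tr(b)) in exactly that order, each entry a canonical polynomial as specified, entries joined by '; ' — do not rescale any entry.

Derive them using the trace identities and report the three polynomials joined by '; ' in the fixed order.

tr(a^-1 b) = tr(b) tr(a) - tr(b a) = x*y - z
tr(a^-1 b a^-1) = tr(a^-1 b) tr(a) - tr(a^-1 b a) = x^2*y - x*z - y
apply: tr(a^-1 b a^-2) = tr(a^-1 b a^-1) tr(a) - tr(a^-1 b) = x^3*y - x^2*z - 2*x*y + z
tr(b^2) = tr(b) tr(b) - tr(1) = y^2 - 2
use: tr(b^2 a) = tr(b) tr(a b) - tr(a) = y*z - x
use: tr(b a^-1 b) = tr(b^2) tr(a) - tr(b^2 a) = x*y^2 - y*z - x
apply: tr(b a b a) = tr(a b) tr(a b) - tr(1) = z^2 - 2
use: tr(b a^-1 b a) = tr(b a b) tr(a) - tr(b a b a) = x*y*z - x^2 - z^2 + 2
use: tr(a^-1 b a^-1 b) = tr(b a^-1 b) tr(a) - tr(b a^-1 b a) = x^2*y^2 - 2*x*y*z + z^2 - 2
tr(a^-1 b a^-2 b) = tr(a^-1 b a^-1 b) tr(a) - tr(a^-1 b a^-1 b a) = x^3*y^2 - 2*x^2*y*z - x*y^2 + x*z^2 + y*z - x
use: tr(b a^-2 b^-1 a^-1) = tr(a^-1 b a^-2) tr(b) - tr(a^-1 b a^-2 b) = x^2*y*z - x*y^2 - x*z^2 + x
apply: tr(a^-2) = tr(a^-1) tr(a) - tr(1) = x^2 - 2
tr(a^-1 b a^-2 b^-1 a^-1) = tr(b a^-2 b^-1 a^-1) tr(a) - tr(b a^-2 b^-1) = x^3*y*z - x^2*y^2 - x^2*z^2 + 2
tr(b^2 a b) = tr(b) tr(b a b) - tr(b a)  (reduce the b square) = y^2*z - x*y - z
tr(a b a) = tr(a) tr(b a) - tr(b)  (reduce the a square) = x*z - y
apply: tr(b^2 a b a) = tr(b) tr(a b a b) - tr(a b a)  (reduce the b square) = y*z^2 - x*z - y
tr(b a b a^-1 b) = tr(b^2 a b) tr(a) - tr(b^2 a b a)  (eliminate a^-1) = x*y^2*z - x^2*y - y*z^2 + y
use: tr(b a b a b a) = tr(b a) tr(b a b a) - tr(b^-1 a^-1)  (split on b) = z^3 - 3*z
tr(b a b a^-1 b a) = tr(b a b a b) tr(a) - tr(b a b a b a)  (eliminate a^-1) = x*y*z^2 - x^2*z - z^3 - x*y + 3*z
apply: tr(a^-1 b a^-1 b a b) = tr(b a b a^-1 b) tr(a) - tr(b a b a^-1 b a)  (eliminate a^-1) = x^2*y^2*z - x^3*y - 2*x*y*z^2 + x^2*z + z^3 + 2*x*y - 3*z
apply: tr(b^-1 a^-1 b a^-1 b a) = tr(a^-1 b a^-1 b a) tr(b) - tr(a^-1 b a^-1 b a b)  (eliminate b^-1) = -x^2*y^2*z + x^3*y + x*y^3 + 2*x*y*z^2 - x^2*z - y^2*z - z^3 - 3*x*y + 3*z
use: tr(a^-1 b^-1 a^-1 b a^-1 b) = tr(b^-1 a^-1 b a^-1 b) tr(a) - tr(b^-1 a^-1 b a^-1 b a)  (eliminate a^-1) = x^2*y^2*z - x*y^3 - 2*x*y*z^2 + y^2*z + z^3 + 2*x*y - 3*z
tr(a^-1 b a^-2 b^-1 a^-1 b) = tr(a^-1 b^-1 a^-1 b a^-1 b) tr(a) - tr(a^-1 b^-1 a^-1 b a^-1 b a)  (eliminate a^-1) = x^3*y^2*z - x^2*y^3 - 2*x^2*y*z^2 + x*y^2*z + x*z^3 + x^2*y - 2*x*z + y
assemble the triple (tr(r) - 2; tr(r a) - x; tr(r b) - y)

x^3*y*z - x^2*y^2 - x^2*z^2; x^2*y*z - x*y^2 - x*z^2; x^3*y^2*z - x^2*y^3 - 2*x^2*y*z^2 + x*y^2*z + x*z^3 + x^2*y - 2*x*z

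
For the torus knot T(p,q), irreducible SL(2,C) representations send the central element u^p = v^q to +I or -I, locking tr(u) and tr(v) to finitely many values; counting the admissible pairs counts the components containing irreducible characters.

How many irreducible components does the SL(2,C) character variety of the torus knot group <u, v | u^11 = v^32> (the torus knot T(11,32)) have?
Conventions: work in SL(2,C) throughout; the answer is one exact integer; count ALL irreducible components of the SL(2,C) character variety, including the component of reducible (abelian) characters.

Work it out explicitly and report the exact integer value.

156

Gamma = < u, v | u^11 = v^32 > (torus knot T(11,32)); the central element u^11 = v^32 acts as +I or -I in any irreducible SL(2,C) representation.
So on each irreducible component the traces are pinned: tr(u) = 2*cos(pi*alpha/11) with 1 <= alpha <= 10, tr(v) = 2*cos(pi*beta/32) with 1 <= beta <= 31.
u^11 = (-1)^alpha I and v^32 = (-1)^beta I must agree, so alpha and beta have equal parity.
Counting: 5 odd alphas x 16 odd betas + 5 even alphas x 15 even betas = 80 + 75 = 155.
components with irreducible characters: 155; plus the single component of reducible (abelian) characters: total 156.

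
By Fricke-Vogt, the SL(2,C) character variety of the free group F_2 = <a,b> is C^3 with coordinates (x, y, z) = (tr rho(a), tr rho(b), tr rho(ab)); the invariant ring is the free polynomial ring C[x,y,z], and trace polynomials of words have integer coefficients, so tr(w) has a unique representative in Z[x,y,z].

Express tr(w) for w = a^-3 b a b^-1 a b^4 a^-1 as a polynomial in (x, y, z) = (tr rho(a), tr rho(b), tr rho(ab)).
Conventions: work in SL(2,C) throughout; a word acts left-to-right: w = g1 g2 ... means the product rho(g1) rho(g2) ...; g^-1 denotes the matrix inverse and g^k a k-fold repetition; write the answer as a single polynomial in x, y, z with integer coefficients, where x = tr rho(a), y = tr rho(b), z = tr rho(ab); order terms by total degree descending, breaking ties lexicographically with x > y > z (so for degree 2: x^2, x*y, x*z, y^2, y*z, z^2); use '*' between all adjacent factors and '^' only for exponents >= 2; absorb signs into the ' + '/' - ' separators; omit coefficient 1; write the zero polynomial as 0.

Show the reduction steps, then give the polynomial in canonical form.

x^5*y^5*z - x^6*y^4 - x^4*y^6 - 2*x^4*y^4*z^2 - x^5*y^3*z - 2*x^3*y^5*z + x^3*y^3*z^3 + 2*x^6*y^2 + 9*x^4*y^4 + 4*x^4*y^2*z^2 + 3*x^2*y^6 + 5*x^2*y^4*z^2 - 2*x^5*y*z - x^3*y^3*z - 2*x^3*y*z^3 - x*y^5*z - 2*x*y^3*z^3 - 15*x^4*y^2 - 19*x^2*y^4 - 11*x^2*y^2*z^2 - y^6 - y^4*z^2 + 11*x^3*y*z + 8*x*y^3*z + 4*x*y*z^3 + x^4 + 29*x^2*y^2 + x^2*z^2 + 6*y^4 + 3*y^2*z^2 - 13*x*y*z - 4*x^2 - 9*y^2 - z^2 + 2

trace(a b^2) = trace(b)*trace(a b) - trace(a)  (reduce the b square) = y*z - x
trace(b^3 a) = trace(b)*trace(a b^2) - trace(a b)  (reduce the b square) = y^2*z - x*y - z
trace(b^2) = trace(b)*trace(b) - trace(1)  (reduce the b square) = y^2 - 2
trace(b^3) = trace(b)*trace(b^2) - trace(b)  (reduce the b square) = y^3 - 3*y
trace(b^2 a^2 b) = trace(a)*trace(b^3 a) - trace(b^3)  (reduce the a square) = x*y^2*z - x^2*y - y^3 - x*z + 3*y
trace(b^2 a^2) = trace(a)*trace(b^2 a) - trace(b^2)  (reduce the a square) = x*y*z - x^2 - y^2 + 2
trace(b a^2 b^3) = trace(b)*trace(b^2 a^2 b) - trace(b^2 a^2)  (reduce the b square) = x*y^3*z - x^2*y^2 - y^4 - 2*x*y*z + x^2 + 4*y^2 - 2
trace(a b^5 a) = trace(b)*trace(b a^2 b^3) - trace(b a^2 b^2)  (reduce the b square) = x*y^4*z - x^2*y^3 - y^5 - 3*x*y^2*z + 2*x^2*y + 5*y^3 + x*z - 5*y
trace(a b a b) = trace(a b)*trace(a b) - trace(1)  (split on a) = z^2 - 2
trace(a b a) = trace(a)*trace(b a) - trace(b)  (reduce the a square) = x*z - y
trace(a b a b^2) = trace(b)*trace(a b a b) - trace(a b a)  (reduce the b square) = y*z^2 - x*z - y
trace(a b a b^3) = trace(b)*trace(a b a b^2) - trace(a b a b)  (reduce the b square) = y^2*z^2 - x*y*z - y^2 - z^2 + 2
trace(a b a b^4) = trace(b)*trace(a b a b^3) - trace(a b a b^2)  (reduce the b square) = y^3*z^2 - x*y^2*z - y^3 - 2*y*z^2 + x*z + 3*y
trace(a b^5 a b) = trace(b)*trace(a b a b^4) - trace(a b a b^3)  (reduce the b square) = y^4*z^2 - x*y^3*z - y^4 - 3*y^2*z^2 + 2*x*y*z + 4*y^2 + z^2 - 2
trace(b a b^-1 a b^4) = trace(a b^5 a)*trace(b) - trace(a b^5 a b)  (eliminate b^-1) = x*y^5*z - x^2*y^4 - y^6 - y^4*z^2 - 2*x*y^3*z + 2*x^2*y^2 + 6*y^4 + 3*y^2*z^2 - x*y*z - 9*y^2 - z^2 + 2
trace(b a b^3) = trace(b)*trace(a b^3) - trace(a b^2)  (reduce the b square) = y^3*z - x*y^2 - 2*y*z + x
trace(b^4 a b) = trace(b)*trace(b a b^3) - trace(b a b^2)  (reduce the b square) = y^4*z - x*y^3 - 3*y^2*z + 2*x*y + z
trace(a b^4 a b a) = trace(a)*trace(b^4 a b a) - trace(b^4 a b)  (reduce the a square) = x*y^3*z^2 - x^2*y^2*z - y^4*z - 2*x*y*z^2 + x^2*z + 3*y^2*z + x*y - z
trace(a b a b a b) = trace(a b a b)*trace(a b) - trace(b a)  (split on a) = z^3 - 3*z
trace(a b a b a) = trace(a)*trace(b a b a) - trace(b a b)  (reduce the a square) = x*z^2 - y*z - x
trace(a b a b a b^2) = trace(b)*trace(a b a b a b) - trace(a b a b a)  (reduce the b square) = y*z^3 - x*z^2 - 2*y*z + x
trace(a b a b a b^3) = trace(b)*trace(a b a b a b^2) - trace(a b a b a b)  (reduce the b square) = y^2*z^3 - x*y*z^2 - 2*y^2*z - z^3 + x*y + 3*z
trace(a b^4 a b a b) = trace(b)*trace(a b a b a b^3) - trace(a b a b a b^2)  (reduce the b square) = y^3*z^3 - x*y^2*z^2 - 2*y^3*z - 2*y*z^3 + x*y^2 + x*z^2 + 5*y*z - x
trace(b a b^-1 a b^4 a) = trace(a b^4 a b a)*trace(b) - trace(a b^4 a b a b)  (eliminate b^-1) = x*y^4*z^2 - x^2*y^3*z - y^5*z - y^3*z^3 - x*y^2*z^2 + x^2*y*z + 5*y^3*z + 2*y*z^3 - x*z^2 - 6*y*z + x
trace(b a b^-1 a b^4 a^-1) = trace(b a b^-1 a b^4)*trace(a) - trace(b a b^-1 a b^4 a)  (eliminate a^-1) = x^2*y^5*z - x^3*y^4 - x*y^6 - 2*x*y^4*z^2 - x^2*y^3*z + y^5*z + y^3*z^3 + 2*x^3*y^2 + 6*x*y^4 + 4*x*y^2*z^2 - 2*x^2*y*z - 5*y^3*z - 2*y*z^3 - 9*x*y^2 + 6*y*z + x
trace(b a b^-1 a b^4 a^-2) = trace(b a b^-1 a b^4 a^-1)*trace(a) - trace(b a b^-1 a b^4)  (eliminate a^-1) = x^3*y^5*z - x^4*y^4 - x^2*y^6 - 2*x^2*y^4*z^2 - x^3*y^3*z + x*y^3*z^3 + 2*x^4*y^2 + 7*x^2*y^4 + 4*x^2*y^2*z^2 + y^6 + y^4*z^2 - 2*x^3*y*z - 3*x*y^3*z - 2*x*y*z^3 - 11*x^2*y^2 - 6*y^4 - 3*y^2*z^2 + 7*x*y*z + x^2 + 9*y^2 + z^2 - 2
trace(b a b^-1 a b^4 a^-3) = trace(b a b^-1 a b^4 a^-2)*trace(a) - trace(b a b^-1 a b^4 a^-1)  (eliminate a^-1) = x^4*y^5*z - x^5*y^4 - x^3*y^6 - 2*x^3*y^4*z^2 - x^4*y^3*z - x^2*y^5*z + x^2*y^3*z^3 + 2*x^5*y^2 + 8*x^3*y^4 + 4*x^3*y^2*z^2 + 2*x*y^6 + 3*x*y^4*z^2 - 2*x^4*y*z - 2*x^2*y^3*z - 2*x^2*y*z^3 - y^5*z - y^3*z^3 - 13*x^3*y^2 - 12*x*y^4 - 7*x*y^2*z^2 + 9*x^2*y*z + 5*y^3*z + 2*y*z^3 + x^3 + 18*x*y^2 + x*z^2 - 6*y*z - 3*x
trace(a^-3 b a b^-1 a b^4 a^-1) = trace(b a b^-1 a b^4 a^-3)*trace(a) - trace(b a b^-1 a b^4 a^-2)  (eliminate a^-1) = x^5*y^5*z - x^6*y^4 - x^4*y^6 - 2*x^4*y^4*z^2 - x^5*y^3*z - 2*x^3*y^5*z + x^3*y^3*z^3 + 2*x^6*y^2 + 9*x^4*y^4 + 4*x^4*y^2*z^2 + 3*x^2*y^6 + 5*x^2*y^4*z^2 - 2*x^5*y*z - x^3*y^3*z - 2*x^3*y*z^3 - x*y^5*z - 2*x*y^3*z^3 - 15*x^4*y^2 - 19*x^2*y^4 - 11*x^2*y^2*z^2 - y^6 - y^4*z^2 + 11*x^3*y*z + 8*x*y^3*z + 4*x*y*z^3 + x^4 + 29*x^2*y^2 + x^2*z^2 + 6*y^4 + 3*y^2*z^2 - 13*x*y*z - 4*x^2 - 9*y^2 - z^2 + 2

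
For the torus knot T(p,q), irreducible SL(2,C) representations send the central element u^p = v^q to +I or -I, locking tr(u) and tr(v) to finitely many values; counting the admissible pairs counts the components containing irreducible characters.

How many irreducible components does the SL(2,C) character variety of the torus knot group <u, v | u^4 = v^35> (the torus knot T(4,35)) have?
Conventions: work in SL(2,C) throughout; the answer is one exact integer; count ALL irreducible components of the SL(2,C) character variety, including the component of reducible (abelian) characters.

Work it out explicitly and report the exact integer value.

Gamma = < u, v | u^4 = v^35 > (torus knot T(4,35)); the central element u^4 = v^35 acts as +I or -I in any irreducible SL(2,C) representation.
This locks tr(u) to 2*cos(pi*alpha/4), alpha in 1..3, and tr(v) to 2*cos(pi*beta/35), beta in 1..34, on each component of irreducible characters.
Consistency of u^4 = (-1)^alpha I with v^35 = (-1)^beta I forces alpha = beta (mod 2).
Enumerate parity-matched pairs: 2*17 odd-odd plus 1*17 even-even gives 51.
components with irreducible characters: 51; plus the single component of reducible (abelian) characters: total 52.

52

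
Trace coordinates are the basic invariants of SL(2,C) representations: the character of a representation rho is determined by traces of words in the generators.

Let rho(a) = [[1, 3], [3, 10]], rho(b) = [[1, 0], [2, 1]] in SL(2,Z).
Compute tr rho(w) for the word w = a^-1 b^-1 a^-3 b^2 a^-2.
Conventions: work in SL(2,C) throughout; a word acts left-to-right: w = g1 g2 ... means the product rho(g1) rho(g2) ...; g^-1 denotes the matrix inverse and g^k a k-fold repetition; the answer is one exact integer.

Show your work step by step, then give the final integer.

-286558

rho(a^-1) = [[10, -3], [-3, 1]]
... * rho(b^-1) = [[1, 0], [-2, 1]]  ->  [[16, -3], [-5, 1]]
... * rho(a^-1) = [[10, -3], [-3, 1]]  ->  [[169, -51], [-53, 16]]
... * rho(a^-1) = [[10, -3], [-3, 1]]  ->  [[1843, -558], [-578, 175]]
... * rho(a^-1) = [[10, -3], [-3, 1]]  ->  [[20104, -6087], [-6305, 1909]]
... * rho(b) = [[1, 0], [2, 1]]  ->  [[7930, -6087], [-2487, 1909]]
... * rho(b) = [[1, 0], [2, 1]]  ->  [[-4244, -6087], [1331, 1909]]
... * rho(a^-1) = [[10, -3], [-3, 1]]  ->  [[-24179, 6645], [7583, -2084]]
... * rho(a^-1) = [[10, -3], [-3, 1]]  ->  [[-261725, 79182], [82082, -24833]]
tr = -261725 + -24833 = -286558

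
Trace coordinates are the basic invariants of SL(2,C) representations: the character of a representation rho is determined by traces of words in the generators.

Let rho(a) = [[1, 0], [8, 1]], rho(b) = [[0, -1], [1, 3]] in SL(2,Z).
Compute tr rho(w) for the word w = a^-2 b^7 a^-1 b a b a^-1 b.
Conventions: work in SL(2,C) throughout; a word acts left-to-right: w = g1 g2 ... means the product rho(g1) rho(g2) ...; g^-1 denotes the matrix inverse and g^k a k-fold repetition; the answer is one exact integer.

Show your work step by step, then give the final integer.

-4230385

rho(a^-1) = [[1, 0], [-8, 1]]
... * rho(a^-1) = [[1, 0], [-8, 1]]  ->  [[1, 0], [-16, 1]]
... * rho(b) = [[0, -1], [1, 3]]  ->  [[0, -1], [1, 19]]
... * rho(b) = [[0, -1], [1, 3]]  ->  [[-1, -3], [19, 56]]
... * rho(b) = [[0, -1], [1, 3]]  ->  [[-3, -8], [56, 149]]
... * rho(b) = [[0, -1], [1, 3]]  ->  [[-8, -21], [149, 391]]
... * rho(b) = [[0, -1], [1, 3]]  ->  [[-21, -55], [391, 1024]]
... * rho(b) = [[0, -1], [1, 3]]  ->  [[-55, -144], [1024, 2681]]
... * rho(b) = [[0, -1], [1, 3]]  ->  [[-144, -377], [2681, 7019]]
... * rho(a^-1) = [[1, 0], [-8, 1]]  ->  [[2872, -377], [-53471, 7019]]
... * rho(b) = [[0, -1], [1, 3]]  ->  [[-377, -4003], [7019, 74528]]
... * rho(a) = [[1, 0], [8, 1]]  ->  [[-32401, -4003], [603243, 74528]]
... * rho(b) = [[0, -1], [1, 3]]  ->  [[-4003, 20392], [74528, -379659]]
... * rho(a^-1) = [[1, 0], [-8, 1]]  ->  [[-167139, 20392], [3111800, -379659]]
... * rho(b) = [[0, -1], [1, 3]]  ->  [[20392, 228315], [-379659, -4250777]]
tr = 20392 + -4250777 = -4230385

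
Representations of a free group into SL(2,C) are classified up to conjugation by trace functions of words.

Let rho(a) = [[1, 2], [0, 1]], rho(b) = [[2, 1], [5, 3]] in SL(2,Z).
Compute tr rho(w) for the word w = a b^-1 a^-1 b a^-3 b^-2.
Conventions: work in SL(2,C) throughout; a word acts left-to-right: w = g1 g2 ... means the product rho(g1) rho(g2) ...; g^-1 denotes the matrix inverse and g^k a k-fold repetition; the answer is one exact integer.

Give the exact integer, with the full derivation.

rho(a) = [[1, 2], [0, 1]]
... * rho(b^-1) = [[3, -1], [-5, 2]]  ->  [[-7, 3], [-5, 2]]
... * rho(a^-1) = [[1, -2], [0, 1]]  ->  [[-7, 17], [-5, 12]]
... * rho(b) = [[2, 1], [5, 3]]  ->  [[71, 44], [50, 31]]
... * rho(a^-1) = [[1, -2], [0, 1]]  ->  [[71, -98], [50, -69]]
... * rho(a^-1) = [[1, -2], [0, 1]]  ->  [[71, -240], [50, -169]]
... * rho(a^-1) = [[1, -2], [0, 1]]  ->  [[71, -382], [50, -269]]
... * rho(b^-1) = [[3, -1], [-5, 2]]  ->  [[2123, -835], [1495, -588]]
... * rho(b^-1) = [[3, -1], [-5, 2]]  ->  [[10544, -3793], [7425, -2671]]
tr = 10544 + -2671 = 7873

7873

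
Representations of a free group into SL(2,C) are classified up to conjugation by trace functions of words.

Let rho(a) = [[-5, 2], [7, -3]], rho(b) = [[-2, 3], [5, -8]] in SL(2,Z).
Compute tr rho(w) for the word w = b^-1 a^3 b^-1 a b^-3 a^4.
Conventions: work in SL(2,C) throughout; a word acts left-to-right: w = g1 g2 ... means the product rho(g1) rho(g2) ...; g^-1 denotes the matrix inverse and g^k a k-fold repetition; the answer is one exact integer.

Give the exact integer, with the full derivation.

rho(b^-1) = [[-8, -3], [-5, -2]]
... * rho(a) = [[-5, 2], [7, -3]]  ->  [[19, -7], [11, -4]]
... * rho(a) = [[-5, 2], [7, -3]]  ->  [[-144, 59], [-83, 34]]
... * rho(a) = [[-5, 2], [7, -3]]  ->  [[1133, -465], [653, -268]]
... * rho(b^-1) = [[-8, -3], [-5, -2]]  ->  [[-6739, -2469], [-3884, -1423]]
... * rho(a) = [[-5, 2], [7, -3]]  ->  [[16412, -6071], [9459, -3499]]
... * rho(b^-1) = [[-8, -3], [-5, -2]]  ->  [[-100941, -37094], [-58177, -21379]]
... * rho(b^-1) = [[-8, -3], [-5, -2]]  ->  [[992998, 377011], [572311, 217289]]
... * rho(b^-1) = [[-8, -3], [-5, -2]]  ->  [[-9829039, -3733016], [-5664933, -2151511]]
... * rho(a) = [[-5, 2], [7, -3]]  ->  [[23014083, -8459030], [13264088, -4875333]]
... * rho(a) = [[-5, 2], [7, -3]]  ->  [[-174283625, 71405256], [-100447771, 41154175]]
... * rho(a) = [[-5, 2], [7, -3]]  ->  [[1371254917, -562783018], [790318080, -324358067]]
... * rho(a) = [[-5, 2], [7, -3]]  ->  [[-10795755711, 4430858888], [-6222096869, 2553710361]]
tr = -10795755711 + 2553710361 = -8242045350

-8242045350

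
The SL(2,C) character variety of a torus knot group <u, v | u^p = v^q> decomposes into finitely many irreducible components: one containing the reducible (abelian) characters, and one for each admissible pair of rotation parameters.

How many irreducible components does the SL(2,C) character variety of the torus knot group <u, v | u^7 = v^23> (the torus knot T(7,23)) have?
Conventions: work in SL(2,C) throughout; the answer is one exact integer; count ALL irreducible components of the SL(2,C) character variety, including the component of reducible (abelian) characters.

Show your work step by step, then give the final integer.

67

Gamma = < u, v | u^7 = v^23 > (torus knot T(7,23)); the central element u^7 = v^23 acts as +I or -I in any irreducible SL(2,C) representation.
So on each irreducible component the traces are pinned: tr(u) = 2*cos(pi*alpha/7) with 1 <= alpha <= 6, tr(v) = 2*cos(pi*beta/23) with 1 <= beta <= 22.
Consistency of u^7 = (-1)^alpha I with v^23 = (-1)^beta I forces alpha = beta (mod 2).
Counting: 3 odd alphas x 11 odd betas + 3 even alphas x 11 even betas = 33 + 33 = 66.
That is 66 components of irreducible characters, and with the reducible (abelian) component the total is 67.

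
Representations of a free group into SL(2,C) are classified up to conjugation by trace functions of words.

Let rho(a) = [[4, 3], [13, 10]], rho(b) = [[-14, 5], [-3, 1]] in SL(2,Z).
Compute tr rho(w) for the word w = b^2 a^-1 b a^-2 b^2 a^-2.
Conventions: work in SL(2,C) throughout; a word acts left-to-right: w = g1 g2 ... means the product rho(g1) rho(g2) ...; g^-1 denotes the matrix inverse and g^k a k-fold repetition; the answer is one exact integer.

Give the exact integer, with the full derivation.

rho(b) = [[-14, 5], [-3, 1]]
... * rho(b) = [[-14, 5], [-3, 1]]  ->  [[181, -65], [39, -14]]
... * rho(a^-1) = [[10, -3], [-13, 4]]  ->  [[2655, -803], [572, -173]]
... * rho(b) = [[-14, 5], [-3, 1]]  ->  [[-34761, 12472], [-7489, 2687]]
... * rho(a^-1) = [[10, -3], [-13, 4]]  ->  [[-509746, 154171], [-109821, 33215]]
... * rho(a^-1) = [[10, -3], [-13, 4]]  ->  [[-7101683, 2145922], [-1530005, 462323]]
... * rho(b) = [[-14, 5], [-3, 1]]  ->  [[92985796, -33362493], [20033101, -7187702]]
... * rho(b) = [[-14, 5], [-3, 1]]  ->  [[-1201713665, 431566487], [-258900308, 92977803]]
... * rho(a^-1) = [[10, -3], [-13, 4]]  ->  [[-17627500981, 5331406943], [-3797714519, 1148612136]]
... * rho(a^-1) = [[10, -3], [-13, 4]]  ->  [[-245583300069, 74208130715], [-52909102958, 15987592101]]
tr = -245583300069 + 15987592101 = -229595707968

-229595707968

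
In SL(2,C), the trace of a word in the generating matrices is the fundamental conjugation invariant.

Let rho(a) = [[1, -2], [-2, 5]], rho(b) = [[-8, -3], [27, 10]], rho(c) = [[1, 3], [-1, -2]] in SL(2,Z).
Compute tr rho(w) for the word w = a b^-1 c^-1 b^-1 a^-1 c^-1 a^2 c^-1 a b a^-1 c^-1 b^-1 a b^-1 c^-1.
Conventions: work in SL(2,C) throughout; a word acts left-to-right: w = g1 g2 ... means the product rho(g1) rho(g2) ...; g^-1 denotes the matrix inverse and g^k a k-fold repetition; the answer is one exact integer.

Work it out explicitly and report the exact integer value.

-6904388818058

rho(a) = [[1, -2], [-2, 5]]
... * rho(b^-1) = [[10, 3], [-27, -8]]  ->  [[64, 19], [-155, -46]]
... * rho(c^-1) = [[-2, -3], [1, 1]]  ->  [[-109, -173], [264, 419]]
... * rho(b^-1) = [[10, 3], [-27, -8]]  ->  [[3581, 1057], [-8673, -2560]]
... * rho(a^-1) = [[5, 2], [2, 1]]  ->  [[20019, 8219], [-48485, -19906]]
... * rho(c^-1) = [[-2, -3], [1, 1]]  ->  [[-31819, -51838], [77064, 125549]]
... * rho(a) = [[1, -2], [-2, 5]]  ->  [[71857, -195552], [-174034, 473617]]
... * rho(a) = [[1, -2], [-2, 5]]  ->  [[462961, -1121474], [-1121268, 2716153]]
... * rho(c^-1) = [[-2, -3], [1, 1]]  ->  [[-2047396, -2510357], [4958689, 6079957]]
... * rho(a) = [[1, -2], [-2, 5]]  ->  [[2973318, -8456993], [-7201225, 20482407]]
... * rho(b) = [[-8, -3], [27, 10]]  ->  [[-252125355, -93489884], [610634789, 226427745]]
... * rho(a^-1) = [[5, 2], [2, 1]]  ->  [[-1447606543, -597740594], [3506029435, 1447697323]]
... * rho(c^-1) = [[-2, -3], [1, 1]]  ->  [[2297472492, 3745079035], [-5564361547, -9070390982]]
... * rho(b^-1) = [[10, 3], [-27, -8]]  ->  [[-78142409025, -23068214804], [189256941044, 55870043215]]
... * rho(a) = [[1, -2], [-2, 5]]  ->  [[-32005979417, 40943744030], [77516854614, -99163666013]]
... * rho(b^-1) = [[10, 3], [-27, -8]]  ->  [[-1425540882980, -423567890491], [3452587528491, 1025859891946]]
... * rho(c^-1) = [[-2, -3], [1, 1]]  ->  [[2427513875469, 3853054758449], [-5879315165036, -9331902693527]]
tr = 2427513875469 + -9331902693527 = -6904388818058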